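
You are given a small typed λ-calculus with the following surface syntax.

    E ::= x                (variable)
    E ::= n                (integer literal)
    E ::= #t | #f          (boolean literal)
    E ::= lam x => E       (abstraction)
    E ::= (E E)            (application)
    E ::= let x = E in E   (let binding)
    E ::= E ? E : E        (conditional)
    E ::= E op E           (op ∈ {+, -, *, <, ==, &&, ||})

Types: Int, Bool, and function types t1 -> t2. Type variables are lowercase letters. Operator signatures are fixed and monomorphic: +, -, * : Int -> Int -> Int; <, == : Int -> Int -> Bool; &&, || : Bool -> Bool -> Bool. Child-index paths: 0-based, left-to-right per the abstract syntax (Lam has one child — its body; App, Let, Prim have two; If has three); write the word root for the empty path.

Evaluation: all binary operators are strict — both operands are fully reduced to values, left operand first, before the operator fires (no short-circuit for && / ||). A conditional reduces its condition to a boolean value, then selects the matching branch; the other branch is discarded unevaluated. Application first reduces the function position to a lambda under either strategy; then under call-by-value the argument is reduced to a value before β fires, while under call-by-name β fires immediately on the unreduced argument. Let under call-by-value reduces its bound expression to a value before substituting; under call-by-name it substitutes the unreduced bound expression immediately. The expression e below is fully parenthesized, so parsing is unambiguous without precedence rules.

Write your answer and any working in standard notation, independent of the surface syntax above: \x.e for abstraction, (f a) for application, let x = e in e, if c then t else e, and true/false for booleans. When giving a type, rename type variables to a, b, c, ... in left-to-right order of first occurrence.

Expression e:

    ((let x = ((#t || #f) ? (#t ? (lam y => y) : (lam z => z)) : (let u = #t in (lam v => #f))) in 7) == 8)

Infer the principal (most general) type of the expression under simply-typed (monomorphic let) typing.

Derivation:
  unify Bool ~ Bool
  unify Bool ~ Bool
  unify Bool ~ Bool
  unify Bool ~ Bool
y : a
\y._ : a -> a
z : b
\z._ : b -> b
  unify a -> a ~ b -> b
  unify a ~ b
  unify b ~ b
let u : Bool
\v._ : c -> Bool
  unify b -> b ~ c -> Bool
  unify b ~ c
  unify c ~ Bool
let x : Bool -> Bool
  unify Int ~ Int
  unify Int ~ Int

Answer: Bool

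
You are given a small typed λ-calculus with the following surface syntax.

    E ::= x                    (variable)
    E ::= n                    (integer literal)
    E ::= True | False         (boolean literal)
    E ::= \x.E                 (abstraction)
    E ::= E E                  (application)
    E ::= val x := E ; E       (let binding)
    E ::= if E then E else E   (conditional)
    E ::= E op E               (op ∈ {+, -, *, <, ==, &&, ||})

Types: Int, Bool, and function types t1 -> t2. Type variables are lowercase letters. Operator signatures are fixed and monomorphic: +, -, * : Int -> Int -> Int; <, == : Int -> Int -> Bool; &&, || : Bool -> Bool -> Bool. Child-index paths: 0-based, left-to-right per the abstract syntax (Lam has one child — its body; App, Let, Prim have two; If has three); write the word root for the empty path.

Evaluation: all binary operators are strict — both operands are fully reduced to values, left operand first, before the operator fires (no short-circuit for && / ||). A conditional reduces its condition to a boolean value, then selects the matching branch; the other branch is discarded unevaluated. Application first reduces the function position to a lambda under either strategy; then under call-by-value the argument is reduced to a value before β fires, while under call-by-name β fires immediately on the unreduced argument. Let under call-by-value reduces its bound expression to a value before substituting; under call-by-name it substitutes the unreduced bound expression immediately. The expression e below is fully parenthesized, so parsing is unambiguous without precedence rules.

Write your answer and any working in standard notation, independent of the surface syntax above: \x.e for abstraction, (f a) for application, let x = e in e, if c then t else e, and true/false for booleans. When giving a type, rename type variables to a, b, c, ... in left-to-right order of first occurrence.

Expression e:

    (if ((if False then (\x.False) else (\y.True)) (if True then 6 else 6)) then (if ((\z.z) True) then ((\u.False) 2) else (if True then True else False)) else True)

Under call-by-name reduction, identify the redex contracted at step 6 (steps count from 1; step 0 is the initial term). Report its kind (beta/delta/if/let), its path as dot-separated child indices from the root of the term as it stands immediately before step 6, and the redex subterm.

Derivation:
step 0: (if ((if false then (\x.false) else (\y.true)) (if true then 6 else 6)) then (if ((\z.z) true) then ((\u.false) 2) else (if true then true else false)) else true)
step 1: [if@0.0] (if ((\y.true) (if true then 6 else 6)) then (if ((\z.z) true) then ((\u.false) 2) else (if true then true else false)) else true)
step 2: [beta@0] (if true then (if ((\z.z) true) then ((\u.false) 2) else (if true then true else false)) else true)
step 3: [if@root] (if ((\z.z) true) then ((\u.false) 2) else (if true then true else false))
step 4: [beta@0] (if true then ((\u.false) 2) else (if true then true else false))
step 5: [if@root] ((\u.false) 2)
step 6: [beta@root] false

Answer: beta at root : ((\u.false) 2)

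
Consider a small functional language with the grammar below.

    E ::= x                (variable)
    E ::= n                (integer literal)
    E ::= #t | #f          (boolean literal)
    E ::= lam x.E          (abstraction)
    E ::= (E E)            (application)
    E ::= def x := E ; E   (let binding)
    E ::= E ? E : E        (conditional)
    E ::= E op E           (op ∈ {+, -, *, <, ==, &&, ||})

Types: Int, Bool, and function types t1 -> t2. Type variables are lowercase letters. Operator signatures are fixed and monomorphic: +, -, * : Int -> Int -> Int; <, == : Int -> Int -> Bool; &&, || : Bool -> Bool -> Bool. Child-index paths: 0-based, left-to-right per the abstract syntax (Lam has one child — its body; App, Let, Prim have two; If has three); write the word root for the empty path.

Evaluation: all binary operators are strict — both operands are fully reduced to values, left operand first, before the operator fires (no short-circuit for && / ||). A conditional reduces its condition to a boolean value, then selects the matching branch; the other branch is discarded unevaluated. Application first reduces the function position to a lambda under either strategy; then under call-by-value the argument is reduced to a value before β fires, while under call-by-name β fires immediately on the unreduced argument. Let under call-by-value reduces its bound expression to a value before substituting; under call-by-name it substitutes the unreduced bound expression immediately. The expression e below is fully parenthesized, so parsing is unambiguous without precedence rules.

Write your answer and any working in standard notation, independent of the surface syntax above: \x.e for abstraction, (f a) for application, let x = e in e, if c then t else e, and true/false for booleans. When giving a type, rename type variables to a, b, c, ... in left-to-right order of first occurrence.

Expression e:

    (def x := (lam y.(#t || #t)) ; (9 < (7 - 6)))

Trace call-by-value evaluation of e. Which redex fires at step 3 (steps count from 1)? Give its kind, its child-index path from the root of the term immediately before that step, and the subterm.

Answer: delta at root : (9 < 1)

Working:
step 0: (let x = (\y.(true || true)) in (9 < (7 - 6)))
step 1: [let@root] (9 < (7 - 6))
step 2: [delta@1] (9 < 1)
step 3: [delta@root] false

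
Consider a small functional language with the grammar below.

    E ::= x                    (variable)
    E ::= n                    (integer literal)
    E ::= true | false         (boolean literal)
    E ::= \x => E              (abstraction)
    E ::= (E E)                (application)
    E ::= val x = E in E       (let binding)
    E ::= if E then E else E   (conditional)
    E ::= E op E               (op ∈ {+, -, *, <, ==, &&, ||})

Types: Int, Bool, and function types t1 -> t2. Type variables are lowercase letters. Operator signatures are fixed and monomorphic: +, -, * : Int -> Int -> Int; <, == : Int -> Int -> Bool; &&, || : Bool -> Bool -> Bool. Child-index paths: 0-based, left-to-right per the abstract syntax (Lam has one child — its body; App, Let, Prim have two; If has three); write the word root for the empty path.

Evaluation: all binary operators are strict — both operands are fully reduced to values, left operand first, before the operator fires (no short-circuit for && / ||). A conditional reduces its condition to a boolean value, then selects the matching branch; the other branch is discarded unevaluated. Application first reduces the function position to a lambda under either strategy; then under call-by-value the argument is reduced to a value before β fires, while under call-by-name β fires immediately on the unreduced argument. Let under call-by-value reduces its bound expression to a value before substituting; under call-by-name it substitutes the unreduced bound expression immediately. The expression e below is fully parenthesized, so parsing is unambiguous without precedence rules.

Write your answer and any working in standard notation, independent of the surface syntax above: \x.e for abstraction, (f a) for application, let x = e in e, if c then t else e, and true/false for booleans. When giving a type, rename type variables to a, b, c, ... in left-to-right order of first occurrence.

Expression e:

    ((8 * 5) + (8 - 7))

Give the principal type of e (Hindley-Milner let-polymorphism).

Answer: Int

Working:
  unify Int ~ Int
  unify Int ~ Int
  unify Int ~ Int
  unify Int ~ Int
  unify Int ~ Int
  unify Int ~ Int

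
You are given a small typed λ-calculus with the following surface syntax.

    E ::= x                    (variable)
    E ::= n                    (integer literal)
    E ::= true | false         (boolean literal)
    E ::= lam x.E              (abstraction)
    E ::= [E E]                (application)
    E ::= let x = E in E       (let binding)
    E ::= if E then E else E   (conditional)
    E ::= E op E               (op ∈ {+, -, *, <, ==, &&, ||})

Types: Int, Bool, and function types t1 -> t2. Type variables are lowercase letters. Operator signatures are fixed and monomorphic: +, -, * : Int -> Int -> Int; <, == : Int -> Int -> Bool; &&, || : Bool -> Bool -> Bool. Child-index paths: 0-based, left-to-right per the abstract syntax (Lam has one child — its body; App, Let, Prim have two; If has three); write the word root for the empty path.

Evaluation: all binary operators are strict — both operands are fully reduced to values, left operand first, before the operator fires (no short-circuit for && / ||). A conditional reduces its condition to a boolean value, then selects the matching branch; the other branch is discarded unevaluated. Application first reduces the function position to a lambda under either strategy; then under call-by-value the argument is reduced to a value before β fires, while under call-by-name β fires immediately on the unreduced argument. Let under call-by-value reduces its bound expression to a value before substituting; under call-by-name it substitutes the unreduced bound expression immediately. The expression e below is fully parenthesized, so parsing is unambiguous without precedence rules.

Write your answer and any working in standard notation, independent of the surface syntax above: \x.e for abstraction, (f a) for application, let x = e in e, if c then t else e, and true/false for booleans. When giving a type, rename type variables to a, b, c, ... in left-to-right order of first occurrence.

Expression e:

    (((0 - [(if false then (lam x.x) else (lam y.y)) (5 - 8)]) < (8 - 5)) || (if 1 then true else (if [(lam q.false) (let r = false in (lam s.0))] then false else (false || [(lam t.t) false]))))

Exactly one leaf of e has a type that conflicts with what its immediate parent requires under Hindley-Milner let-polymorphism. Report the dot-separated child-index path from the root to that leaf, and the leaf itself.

Trace:
  unify Int ~ Int
  unify Bool ~ Bool
x : a
\x._ : a -> a
y : b
\y._ : b -> b
  unify a -> a ~ b -> b
  unify a ~ b
  unify b ~ b
  unify Int ~ Int
  unify Int ~ Int
  unify b -> b ~ Int -> c
  unify b ~ Int
  unify Int ~ c
_ _ : Int
  unify Int ~ Int
  unify Int ~ Int
  unify Int ~ Int
  unify Int ~ Int
  unify Int ~ Int
  unify Bool ~ Bool
  unify Int ~ Bool
  FAIL: mismatch Int ~ Bool

Answer: 1.0 : 1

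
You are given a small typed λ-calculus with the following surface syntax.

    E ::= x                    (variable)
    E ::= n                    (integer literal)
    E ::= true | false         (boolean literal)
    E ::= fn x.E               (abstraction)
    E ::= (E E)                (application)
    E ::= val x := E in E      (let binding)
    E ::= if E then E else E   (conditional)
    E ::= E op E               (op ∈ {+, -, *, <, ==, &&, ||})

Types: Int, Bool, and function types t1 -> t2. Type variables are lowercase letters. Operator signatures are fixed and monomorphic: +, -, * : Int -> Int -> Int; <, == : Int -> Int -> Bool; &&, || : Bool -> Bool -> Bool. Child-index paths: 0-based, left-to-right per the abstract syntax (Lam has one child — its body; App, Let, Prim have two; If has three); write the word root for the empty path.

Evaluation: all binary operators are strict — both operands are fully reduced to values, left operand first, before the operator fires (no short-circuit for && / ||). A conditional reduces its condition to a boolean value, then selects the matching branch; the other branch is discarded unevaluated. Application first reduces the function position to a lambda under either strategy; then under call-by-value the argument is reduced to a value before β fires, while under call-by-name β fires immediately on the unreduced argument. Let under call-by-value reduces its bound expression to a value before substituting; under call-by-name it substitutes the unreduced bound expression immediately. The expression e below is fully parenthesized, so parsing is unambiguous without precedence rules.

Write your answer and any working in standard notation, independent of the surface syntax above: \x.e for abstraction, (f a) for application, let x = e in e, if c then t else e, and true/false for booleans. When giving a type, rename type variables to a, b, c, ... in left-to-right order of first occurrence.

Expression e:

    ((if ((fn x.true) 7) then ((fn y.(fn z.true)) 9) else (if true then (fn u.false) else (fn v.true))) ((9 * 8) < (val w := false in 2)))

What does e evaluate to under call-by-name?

Answer: true

Working:
step 0: ((if ((\x.true) 7) then ((\y.(\z.true)) 9) else (if true then (\u.false) else (\v.true))) ((9 * 8) < (let w = false in 2)))
step 1: [beta@0.0] ((if true then ((\y.(\z.true)) 9) else (if true then (\u.false) else (\v.true))) ((9 * 8) < (let w = false in 2)))
step 2: [if@0] (((\y.(\z.true)) 9) ((9 * 8) < (let w = false in 2)))
step 3: [beta@0] ((\z.true) ((9 * 8) < (let w = false in 2)))
step 4: [beta@root] true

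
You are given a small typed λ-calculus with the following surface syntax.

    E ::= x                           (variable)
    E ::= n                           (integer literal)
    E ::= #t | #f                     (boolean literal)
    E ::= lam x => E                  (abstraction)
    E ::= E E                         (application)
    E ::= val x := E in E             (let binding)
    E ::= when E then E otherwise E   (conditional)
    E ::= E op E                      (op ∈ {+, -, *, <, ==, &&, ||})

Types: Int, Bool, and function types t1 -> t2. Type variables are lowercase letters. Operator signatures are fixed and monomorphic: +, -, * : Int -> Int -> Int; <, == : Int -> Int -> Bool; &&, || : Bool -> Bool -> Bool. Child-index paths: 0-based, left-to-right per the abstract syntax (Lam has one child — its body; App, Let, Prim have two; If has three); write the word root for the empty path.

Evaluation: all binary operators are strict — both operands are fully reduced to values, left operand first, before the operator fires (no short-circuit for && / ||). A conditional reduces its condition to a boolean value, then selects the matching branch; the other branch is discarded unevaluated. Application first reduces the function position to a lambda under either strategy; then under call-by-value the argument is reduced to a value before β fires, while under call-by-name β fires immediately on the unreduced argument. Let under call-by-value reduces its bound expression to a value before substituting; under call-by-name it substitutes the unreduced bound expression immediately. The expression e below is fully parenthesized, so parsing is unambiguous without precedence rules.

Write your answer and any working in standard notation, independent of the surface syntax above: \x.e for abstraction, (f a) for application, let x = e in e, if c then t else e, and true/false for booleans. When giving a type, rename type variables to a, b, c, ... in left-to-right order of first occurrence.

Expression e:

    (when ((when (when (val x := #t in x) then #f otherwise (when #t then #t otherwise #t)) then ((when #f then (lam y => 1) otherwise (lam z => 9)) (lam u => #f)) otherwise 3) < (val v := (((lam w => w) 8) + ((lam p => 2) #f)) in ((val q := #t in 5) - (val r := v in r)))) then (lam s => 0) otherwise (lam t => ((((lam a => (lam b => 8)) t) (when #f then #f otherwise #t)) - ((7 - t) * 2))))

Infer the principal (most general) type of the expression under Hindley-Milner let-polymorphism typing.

Derivation:
let x : Bool
x : Bool
  unify Bool ~ Bool
  unify Bool ~ Bool
  unify Bool ~ Bool
  unify Bool ~ Bool
  unify Bool ~ Bool
  unify Bool ~ Bool
\y._ : a -> Int
\z._ : b -> Int
  unify a -> Int ~ b -> Int
  unify a ~ b
  unify Int ~ Int
\u._ : c -> Bool
  unify b -> Int ~ (c -> Bool) -> d
  unify b ~ c -> Bool
  unify Int ~ d
_ _ : Int
  unify Int ~ Int
  unify Int ~ Int
w : e
\w._ : e -> e
  unify e -> e ~ Int -> f
  unify e ~ Int
  unify Int ~ f
_ _ : Int
  unify Int ~ Int
\p._ : g -> Int
  unify g -> Int ~ Bool -> h
  unify g ~ Bool
  unify Int ~ h
_ _ : Int
  unify Int ~ Int
let v : Int
let q : Bool
  unify Int ~ Int
v : Int
let r : Int
r : Int
  unify Int ~ Int
  unify Int ~ Int
  unify Bool ~ Bool
\s._ : i -> Int
\b._ : l -> Int
\a._ : k -> l -> Int
t : j
  unify k -> l -> Int ~ j -> m
  unify k ~ j
  unify l -> Int ~ m
_ _ : l -> Int
  unify Bool ~ Bool
  unify Bool ~ Bool
  unify l -> Int ~ Bool -> n
  unify l ~ Bool
  unify Int ~ n
_ _ : Int
  unify Int ~ Int
  unify Int ~ Int
t : j
  unify j ~ Int
  unify Int ~ Int
  unify Int ~ Int
  unify Int ~ Int
\t._ : Int -> Int
  unify i -> Int ~ Int -> Int
  unify i ~ Int
  unify Int ~ Int

Answer: Int -> Int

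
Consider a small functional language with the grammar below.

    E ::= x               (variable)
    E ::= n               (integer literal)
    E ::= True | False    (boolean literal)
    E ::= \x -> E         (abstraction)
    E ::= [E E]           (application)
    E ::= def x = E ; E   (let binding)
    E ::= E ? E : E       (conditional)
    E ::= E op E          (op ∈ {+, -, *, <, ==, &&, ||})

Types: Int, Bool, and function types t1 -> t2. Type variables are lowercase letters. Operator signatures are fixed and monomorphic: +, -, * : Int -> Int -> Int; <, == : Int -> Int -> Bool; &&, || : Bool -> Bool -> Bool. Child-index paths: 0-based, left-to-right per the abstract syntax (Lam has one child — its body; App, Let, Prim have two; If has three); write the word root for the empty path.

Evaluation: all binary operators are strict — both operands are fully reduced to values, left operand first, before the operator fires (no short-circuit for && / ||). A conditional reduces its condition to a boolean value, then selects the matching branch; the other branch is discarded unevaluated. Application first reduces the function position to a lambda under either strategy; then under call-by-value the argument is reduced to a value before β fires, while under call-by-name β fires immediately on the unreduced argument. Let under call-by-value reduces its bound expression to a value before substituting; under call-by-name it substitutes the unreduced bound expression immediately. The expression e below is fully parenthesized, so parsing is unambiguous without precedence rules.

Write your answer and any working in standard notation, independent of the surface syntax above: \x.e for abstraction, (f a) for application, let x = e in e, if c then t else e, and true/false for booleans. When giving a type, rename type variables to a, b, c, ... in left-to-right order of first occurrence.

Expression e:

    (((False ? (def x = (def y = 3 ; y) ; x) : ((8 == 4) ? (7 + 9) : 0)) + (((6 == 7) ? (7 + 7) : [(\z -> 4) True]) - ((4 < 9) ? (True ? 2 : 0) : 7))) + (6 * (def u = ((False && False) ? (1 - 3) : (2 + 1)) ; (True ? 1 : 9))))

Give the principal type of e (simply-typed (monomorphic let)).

Answer: Int

Working:
  unify Bool ~ Bool
let y : Int
y : Int
let x : Int
x : Int
  unify Int ~ Int
  unify Int ~ Int
  unify Bool ~ Bool
  unify Int ~ Int
  unify Int ~ Int
  unify Int ~ Int
  unify Int ~ Int
  unify Int ~ Int
  unify Int ~ Int
  unify Int ~ Int
  unify Bool ~ Bool
  unify Int ~ Int
  unify Int ~ Int
\z._ : a -> Int
  unify a -> Int ~ Bool -> b
  unify a ~ Bool
  unify Int ~ b
_ _ : Int
  unify Int ~ Int
  unify Int ~ Int
  unify Int ~ Int
  unify Int ~ Int
  unify Bool ~ Bool
  unify Bool ~ Bool
  unify Int ~ Int
  unify Int ~ Int
  unify Int ~ Int
  unify Int ~ Int
  unify Int ~ Int
  unify Int ~ Int
  unify Bool ~ Bool
  unify Bool ~ Bool
  unify Bool ~ Bool
  unify Int ~ Int
  unify Int ~ Int
  unify Int ~ Int
  unify Int ~ Int
  unify Int ~ Int
let u : Int
  unify Bool ~ Bool
  unify Int ~ Int
  unify Int ~ Int
  unify Int ~ Int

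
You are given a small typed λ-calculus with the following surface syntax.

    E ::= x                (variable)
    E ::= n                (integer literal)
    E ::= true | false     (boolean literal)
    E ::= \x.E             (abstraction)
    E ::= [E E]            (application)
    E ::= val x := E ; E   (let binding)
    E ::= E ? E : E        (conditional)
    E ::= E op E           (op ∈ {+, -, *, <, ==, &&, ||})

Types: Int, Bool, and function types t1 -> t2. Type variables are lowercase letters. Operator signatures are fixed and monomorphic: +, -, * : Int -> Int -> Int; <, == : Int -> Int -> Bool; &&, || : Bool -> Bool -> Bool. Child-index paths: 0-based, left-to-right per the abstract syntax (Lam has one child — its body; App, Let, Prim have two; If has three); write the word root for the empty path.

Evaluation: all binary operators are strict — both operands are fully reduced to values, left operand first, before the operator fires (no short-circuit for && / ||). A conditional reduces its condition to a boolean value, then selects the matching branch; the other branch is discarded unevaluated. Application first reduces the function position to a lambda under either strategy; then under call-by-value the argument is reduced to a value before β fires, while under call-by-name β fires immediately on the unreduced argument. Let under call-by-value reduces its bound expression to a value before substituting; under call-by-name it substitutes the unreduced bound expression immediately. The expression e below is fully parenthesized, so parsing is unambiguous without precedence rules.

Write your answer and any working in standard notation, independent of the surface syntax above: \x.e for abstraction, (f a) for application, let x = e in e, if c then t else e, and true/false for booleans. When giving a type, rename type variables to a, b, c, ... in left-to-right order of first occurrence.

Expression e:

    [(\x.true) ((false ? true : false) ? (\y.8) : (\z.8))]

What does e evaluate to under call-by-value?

Working:
step 0: ((\x.true) (if (if false then true else false) then (\y.8) else (\z.8)))
step 1: [if@1.0] ((\x.true) (if false then (\y.8) else (\z.8)))
step 2: [if@1] ((\x.true) (\z.8))
step 3: [beta@root] true

Answer: true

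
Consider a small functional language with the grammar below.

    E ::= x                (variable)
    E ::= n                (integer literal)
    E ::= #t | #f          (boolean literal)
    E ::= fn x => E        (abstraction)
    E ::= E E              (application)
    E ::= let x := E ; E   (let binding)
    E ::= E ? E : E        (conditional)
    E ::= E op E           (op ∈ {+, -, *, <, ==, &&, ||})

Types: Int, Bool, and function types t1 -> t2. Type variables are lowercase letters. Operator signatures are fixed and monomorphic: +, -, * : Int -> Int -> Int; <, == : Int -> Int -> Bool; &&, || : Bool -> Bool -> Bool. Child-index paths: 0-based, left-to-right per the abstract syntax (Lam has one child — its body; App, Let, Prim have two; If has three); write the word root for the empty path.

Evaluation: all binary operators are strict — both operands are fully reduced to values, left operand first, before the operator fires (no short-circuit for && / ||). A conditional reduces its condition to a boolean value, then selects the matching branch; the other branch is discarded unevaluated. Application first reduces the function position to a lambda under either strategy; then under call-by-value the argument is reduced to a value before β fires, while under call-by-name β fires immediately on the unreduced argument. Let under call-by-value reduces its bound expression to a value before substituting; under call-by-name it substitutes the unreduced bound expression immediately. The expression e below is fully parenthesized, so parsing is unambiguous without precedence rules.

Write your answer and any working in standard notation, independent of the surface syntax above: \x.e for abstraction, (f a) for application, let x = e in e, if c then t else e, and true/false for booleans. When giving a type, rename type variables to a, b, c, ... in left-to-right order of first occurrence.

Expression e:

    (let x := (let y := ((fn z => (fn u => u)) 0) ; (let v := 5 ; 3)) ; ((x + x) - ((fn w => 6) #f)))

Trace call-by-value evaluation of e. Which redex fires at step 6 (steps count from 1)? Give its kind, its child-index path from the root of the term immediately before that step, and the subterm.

Working:
step 0: (let x = (let y = ((\z.(\u.u)) 0) in (let v = 5 in 3)) in ((x + x) - ((\w.6) false)))
step 1: [beta@0.0] (let x = (let y = (\u.u) in (let v = 5 in 3)) in ((x + x) - ((\w.6) false)))
step 2: [let@0] (let x = (let v = 5 in 3) in ((x + x) - ((\w.6) false)))
step 3: [let@0] (let x = 3 in ((x + x) - ((\w.6) false)))
step 4: [let@root] ((3 + 3) - ((\w.6) false))
step 5: [delta@0] (6 - ((\w.6) false))
step 6: [beta@1] (6 - 6)

Answer: beta at 1 : ((\w.6) false)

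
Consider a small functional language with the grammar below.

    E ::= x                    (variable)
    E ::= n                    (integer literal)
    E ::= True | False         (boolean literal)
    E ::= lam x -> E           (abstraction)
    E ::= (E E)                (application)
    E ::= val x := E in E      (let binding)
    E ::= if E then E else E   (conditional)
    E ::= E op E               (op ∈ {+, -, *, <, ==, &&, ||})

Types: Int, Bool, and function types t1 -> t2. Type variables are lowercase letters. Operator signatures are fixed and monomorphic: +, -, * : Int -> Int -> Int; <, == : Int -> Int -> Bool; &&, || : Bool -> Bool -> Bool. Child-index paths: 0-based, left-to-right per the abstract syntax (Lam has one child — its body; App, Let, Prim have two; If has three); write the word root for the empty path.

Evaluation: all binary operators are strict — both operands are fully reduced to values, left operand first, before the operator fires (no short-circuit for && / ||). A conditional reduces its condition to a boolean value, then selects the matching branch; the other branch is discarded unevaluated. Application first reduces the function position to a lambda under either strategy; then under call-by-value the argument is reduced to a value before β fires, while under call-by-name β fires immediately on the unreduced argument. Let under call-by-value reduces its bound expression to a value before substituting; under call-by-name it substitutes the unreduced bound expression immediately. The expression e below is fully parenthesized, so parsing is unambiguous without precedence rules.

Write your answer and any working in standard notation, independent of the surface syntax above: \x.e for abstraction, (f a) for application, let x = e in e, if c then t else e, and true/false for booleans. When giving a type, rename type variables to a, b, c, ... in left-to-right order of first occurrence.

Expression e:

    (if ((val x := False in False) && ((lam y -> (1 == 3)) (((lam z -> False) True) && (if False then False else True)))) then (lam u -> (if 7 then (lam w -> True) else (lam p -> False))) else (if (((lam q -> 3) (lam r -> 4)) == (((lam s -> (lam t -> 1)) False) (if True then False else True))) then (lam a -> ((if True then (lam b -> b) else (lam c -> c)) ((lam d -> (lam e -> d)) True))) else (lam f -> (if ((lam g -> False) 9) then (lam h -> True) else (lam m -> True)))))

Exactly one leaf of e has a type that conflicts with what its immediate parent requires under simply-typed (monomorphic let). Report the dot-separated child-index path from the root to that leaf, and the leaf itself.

Answer: 1.0.0 : 7

Working:
let x : Bool
  unify Bool ~ Bool
  unify Int ~ Int
  unify Int ~ Int
\y._ : a -> Bool
\z._ : b -> Bool
  unify b -> Bool ~ Bool -> c
  unify b ~ Bool
  unify Bool ~ c
_ _ : Bool
  unify Bool ~ Bool
  unify Bool ~ Bool
  unify Bool ~ Bool
  unify Bool ~ Bool
  unify a -> Bool ~ Bool -> d
  unify a ~ Bool
  unify Bool ~ d
_ _ : Bool
  unify Bool ~ Bool
  unify Bool ~ Bool
  unify Int ~ Bool
  FAIL: mismatch Int ~ Bool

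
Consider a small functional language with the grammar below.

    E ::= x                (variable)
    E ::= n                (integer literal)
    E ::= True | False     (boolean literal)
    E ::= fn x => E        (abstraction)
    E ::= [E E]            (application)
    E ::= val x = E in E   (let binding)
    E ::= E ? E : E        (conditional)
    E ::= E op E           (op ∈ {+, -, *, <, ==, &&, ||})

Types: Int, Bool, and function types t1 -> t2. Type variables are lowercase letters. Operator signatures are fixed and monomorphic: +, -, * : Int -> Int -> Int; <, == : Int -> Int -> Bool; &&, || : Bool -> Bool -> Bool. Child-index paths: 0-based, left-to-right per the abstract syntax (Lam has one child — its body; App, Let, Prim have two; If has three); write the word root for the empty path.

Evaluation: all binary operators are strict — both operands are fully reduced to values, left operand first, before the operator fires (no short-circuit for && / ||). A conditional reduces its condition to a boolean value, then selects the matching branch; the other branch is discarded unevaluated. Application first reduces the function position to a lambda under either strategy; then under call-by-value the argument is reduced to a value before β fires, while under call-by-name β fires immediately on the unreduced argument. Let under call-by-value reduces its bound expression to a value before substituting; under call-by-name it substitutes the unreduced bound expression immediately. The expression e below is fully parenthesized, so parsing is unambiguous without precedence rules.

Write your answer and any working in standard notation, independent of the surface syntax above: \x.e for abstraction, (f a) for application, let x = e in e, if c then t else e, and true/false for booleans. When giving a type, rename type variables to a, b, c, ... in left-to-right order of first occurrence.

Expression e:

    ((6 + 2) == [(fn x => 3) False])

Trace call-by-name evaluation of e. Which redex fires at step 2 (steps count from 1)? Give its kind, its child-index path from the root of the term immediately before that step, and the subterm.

Answer: beta at 1 : ((\x.3) false)

Working:
step 0: ((6 + 2) == ((\x.3) false))
step 1: [delta@0] (8 == ((\x.3) false))
step 2: [beta@1] (8 == 3)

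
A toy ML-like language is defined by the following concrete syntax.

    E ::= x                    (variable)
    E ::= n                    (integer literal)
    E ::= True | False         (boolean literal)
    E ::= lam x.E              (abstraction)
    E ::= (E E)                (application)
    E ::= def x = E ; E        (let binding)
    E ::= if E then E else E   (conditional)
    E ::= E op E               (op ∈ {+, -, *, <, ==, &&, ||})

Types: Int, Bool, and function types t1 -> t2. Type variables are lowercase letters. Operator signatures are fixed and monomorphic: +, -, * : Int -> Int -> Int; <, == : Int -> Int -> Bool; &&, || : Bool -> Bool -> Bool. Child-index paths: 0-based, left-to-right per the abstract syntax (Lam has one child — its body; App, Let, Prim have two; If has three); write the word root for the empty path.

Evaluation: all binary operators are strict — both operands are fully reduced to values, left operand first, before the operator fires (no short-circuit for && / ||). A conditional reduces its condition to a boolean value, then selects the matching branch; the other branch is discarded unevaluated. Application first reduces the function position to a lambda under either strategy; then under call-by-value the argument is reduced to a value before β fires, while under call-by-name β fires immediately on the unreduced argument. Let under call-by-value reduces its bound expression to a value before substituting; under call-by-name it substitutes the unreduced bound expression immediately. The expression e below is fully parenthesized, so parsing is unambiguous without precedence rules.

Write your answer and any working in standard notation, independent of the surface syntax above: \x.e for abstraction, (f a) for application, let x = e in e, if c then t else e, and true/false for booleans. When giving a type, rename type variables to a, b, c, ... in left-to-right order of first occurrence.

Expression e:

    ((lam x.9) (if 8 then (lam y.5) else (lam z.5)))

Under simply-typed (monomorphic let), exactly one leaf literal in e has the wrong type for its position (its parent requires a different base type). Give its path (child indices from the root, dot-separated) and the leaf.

Working:
\x._ : a -> Int
  unify Int ~ Bool
  FAIL: mismatch Int ~ Bool

Answer: 1.0 : 8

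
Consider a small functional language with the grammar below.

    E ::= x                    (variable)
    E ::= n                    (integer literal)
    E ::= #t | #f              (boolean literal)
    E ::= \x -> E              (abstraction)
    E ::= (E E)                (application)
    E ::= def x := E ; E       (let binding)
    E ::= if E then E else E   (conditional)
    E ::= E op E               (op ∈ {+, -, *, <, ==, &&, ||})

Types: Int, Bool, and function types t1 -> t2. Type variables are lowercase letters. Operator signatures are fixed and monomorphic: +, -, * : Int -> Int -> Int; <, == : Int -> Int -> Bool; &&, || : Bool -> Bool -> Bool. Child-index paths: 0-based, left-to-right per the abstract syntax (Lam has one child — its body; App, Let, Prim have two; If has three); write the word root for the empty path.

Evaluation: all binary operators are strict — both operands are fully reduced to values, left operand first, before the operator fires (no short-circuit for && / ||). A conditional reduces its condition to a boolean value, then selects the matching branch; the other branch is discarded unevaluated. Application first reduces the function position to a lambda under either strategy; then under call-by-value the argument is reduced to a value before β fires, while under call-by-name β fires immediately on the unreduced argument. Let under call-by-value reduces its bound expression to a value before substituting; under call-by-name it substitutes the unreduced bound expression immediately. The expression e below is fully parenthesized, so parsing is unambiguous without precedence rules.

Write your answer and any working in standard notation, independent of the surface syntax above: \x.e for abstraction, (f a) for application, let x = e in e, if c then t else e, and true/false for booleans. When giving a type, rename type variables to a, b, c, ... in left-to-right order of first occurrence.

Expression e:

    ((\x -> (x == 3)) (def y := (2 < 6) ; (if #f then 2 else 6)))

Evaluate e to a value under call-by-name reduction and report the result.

Derivation:
step 0: ((\x.(x == 3)) (let y = (2 < 6) in (if false then 2 else 6)))
step 1: [beta@root] ((let y = (2 < 6) in (if false then 2 else 6)) == 3)
step 2: [let@0] ((if false then 2 else 6) == 3)
step 3: [if@0] (6 == 3)
step 4: [delta@root] false

Answer: false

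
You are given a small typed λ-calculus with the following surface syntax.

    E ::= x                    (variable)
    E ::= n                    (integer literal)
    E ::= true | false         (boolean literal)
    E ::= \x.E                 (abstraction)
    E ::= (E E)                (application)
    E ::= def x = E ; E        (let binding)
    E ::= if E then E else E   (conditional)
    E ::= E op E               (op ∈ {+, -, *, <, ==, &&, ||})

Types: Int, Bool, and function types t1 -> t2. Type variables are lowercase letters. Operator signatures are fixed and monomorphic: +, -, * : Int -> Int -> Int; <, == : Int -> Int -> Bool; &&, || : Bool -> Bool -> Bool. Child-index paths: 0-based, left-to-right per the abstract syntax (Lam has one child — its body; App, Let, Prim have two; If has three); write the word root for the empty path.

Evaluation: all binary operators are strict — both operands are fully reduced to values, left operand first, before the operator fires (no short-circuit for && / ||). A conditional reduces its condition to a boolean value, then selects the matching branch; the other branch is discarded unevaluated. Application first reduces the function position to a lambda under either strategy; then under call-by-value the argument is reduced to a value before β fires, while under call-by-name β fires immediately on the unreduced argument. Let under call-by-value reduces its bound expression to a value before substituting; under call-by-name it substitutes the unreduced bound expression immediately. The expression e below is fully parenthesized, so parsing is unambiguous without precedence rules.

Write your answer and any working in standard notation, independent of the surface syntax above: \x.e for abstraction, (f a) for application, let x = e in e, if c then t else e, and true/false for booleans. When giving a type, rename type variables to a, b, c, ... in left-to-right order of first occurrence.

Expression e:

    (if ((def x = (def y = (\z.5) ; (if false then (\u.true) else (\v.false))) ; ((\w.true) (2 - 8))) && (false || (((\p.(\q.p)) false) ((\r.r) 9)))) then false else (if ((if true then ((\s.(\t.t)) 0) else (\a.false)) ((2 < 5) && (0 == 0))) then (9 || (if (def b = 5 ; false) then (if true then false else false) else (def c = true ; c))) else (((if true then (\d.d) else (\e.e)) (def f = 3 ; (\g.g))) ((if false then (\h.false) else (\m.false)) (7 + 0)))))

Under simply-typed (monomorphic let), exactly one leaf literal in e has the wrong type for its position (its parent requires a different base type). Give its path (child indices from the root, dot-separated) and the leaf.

Answer: 2.1.0 : 9

Derivation:
\z._ : a -> Int
let y : a -> Int
  unify Bool ~ Bool
\u._ : b -> Bool
\v._ : c -> Bool
  unify b -> Bool ~ c -> Bool
  unify b ~ c
  unify Bool ~ Bool
let x : c -> Bool
\w._ : d -> Bool
  unify Int ~ Int
  unify Int ~ Int
  unify d -> Bool ~ Int -> e
  unify d ~ Int
  unify Bool ~ e
_ _ : Bool
  unify Bool ~ Bool
  unify Bool ~ Bool
p : f
\q._ : g -> f
\p._ : f -> g -> f
  unify f -> g -> f ~ Bool -> h
  unify f ~ Bool
  unify g -> Bool ~ h
_ _ : g -> Bool
r : i
\r._ : i -> i
  unify i -> i ~ Int -> j
  unify i ~ Int
  unify Int ~ j
_ _ : Int
  unify g -> Bool ~ Int -> k
  unify g ~ Int
  unify Bool ~ k
_ _ : Bool
  unify Bool ~ Bool
  unify Bool ~ Bool
  unify Bool ~ Bool
  unify Bool ~ Bool
t : m
\t._ : m -> m
\s._ : l -> m -> m
  unify l -> m -> m ~ Int -> n
  unify l ~ Int
  unify m -> m ~ n
_ _ : m -> m
\a._ : o -> Bool
  unify m -> m ~ o -> Bool
  unify m ~ o
  unify o ~ Bool
  unify Int ~ Int
  unify Int ~ Int
  unify Bool ~ Bool
  unify Int ~ Int
  unify Int ~ Int
  unify Bool ~ Bool
  unify Bool -> Bool ~ Bool -> p
  unify Bool ~ Bool
  unify Bool ~ p
_ _ : Bool
  unify Bool ~ Bool
  unify Int ~ Bool
  FAIL: mismatch Int ~ Bool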